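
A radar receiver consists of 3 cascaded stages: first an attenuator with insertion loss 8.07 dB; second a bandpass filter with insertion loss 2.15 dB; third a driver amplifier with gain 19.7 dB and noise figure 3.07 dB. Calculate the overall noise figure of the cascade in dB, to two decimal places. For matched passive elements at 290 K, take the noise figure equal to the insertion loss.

Convert to linear (a loss of L dB is a gain of −L dB): F_i = 10^(NF_i/10), G_i = 10^(G_i,dB/10)
  Stage 1: F_1 = 10^(8.07/10) = 6.412, G_1 = 10^(−8.07/10) = 0.1560
  Stage 2: F_2 = 10^(2.15/10) = 1.641, G_2 = 10^(−2.15/10) = 0.6095
  Stage 3: F_3 = 10^(3.07/10) = 2.028, G_3 = 10^(19.7/10) = 93.33
Friis cascade:
  F = 6.412 + (1.641 − 1)/0.1560 + (2.028 − 1)/0.09506 = 21.33
NF = 10 log₁₀(21.33) = 13.29 dB

13.29 dB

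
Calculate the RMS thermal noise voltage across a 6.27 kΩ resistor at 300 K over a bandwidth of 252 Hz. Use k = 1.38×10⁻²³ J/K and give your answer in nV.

V_n = √(4kTRB)
4kTRB = 4 × 1.38×10⁻²³ × 300 × 6.27×10³ × 2.52×10² = 2.62×10⁻¹⁴ V²
V_n = √(2.62×10⁻¹⁴) = 1.62×10⁻⁷ V = 162 nV

162 nV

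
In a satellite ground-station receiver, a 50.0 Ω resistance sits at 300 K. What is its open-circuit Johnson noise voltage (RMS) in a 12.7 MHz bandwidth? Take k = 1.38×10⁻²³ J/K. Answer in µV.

3.24 µV

V_n = √(4kTRB)
4kTRB = 4 × 1.38×10⁻²³ × 300 × 5.00×10¹ × 1.27×10⁷ = 1.05×10⁻¹¹ V²
V_n = √(1.05×10⁻¹¹) = 3.24×10⁻⁶ V = 3.24 µV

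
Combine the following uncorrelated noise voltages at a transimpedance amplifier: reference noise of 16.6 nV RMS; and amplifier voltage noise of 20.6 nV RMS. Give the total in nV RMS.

26.5 nV

Uncorrelated sources add in power (mean-square): V_tot = √(ΣV_i²)
V_tot = √[(1.66×10⁻⁸)² + (2.06×10⁻⁸)²] = 2.65×10⁻⁸ V = 26.5 nV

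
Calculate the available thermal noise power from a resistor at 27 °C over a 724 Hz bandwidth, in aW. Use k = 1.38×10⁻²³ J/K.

3.00 aW

T = 27 °C + 273.15 = 300.15 K
P_n = kTB = 1.38×10⁻²³ × 300.15 × 7.24×10² = 3.00×10⁻¹⁸ W = 3.00 aW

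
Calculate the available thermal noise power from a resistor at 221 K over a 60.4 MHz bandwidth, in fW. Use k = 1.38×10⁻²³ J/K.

P_n = kTB = 1.38×10⁻²³ × 221 × 6.04×10⁷ = 1.84×10⁻¹³ W = 184 fW

184 fW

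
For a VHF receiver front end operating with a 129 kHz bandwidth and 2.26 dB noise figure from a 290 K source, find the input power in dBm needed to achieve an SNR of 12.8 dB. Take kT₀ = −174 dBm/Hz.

Sensitivity = −174 + 10 log₁₀(B) + NF + SNR_min
= −174 + 51.11 + 2.26 + 12.8
= −107.83 dBm → −107.8 dBm

−107.8 dBm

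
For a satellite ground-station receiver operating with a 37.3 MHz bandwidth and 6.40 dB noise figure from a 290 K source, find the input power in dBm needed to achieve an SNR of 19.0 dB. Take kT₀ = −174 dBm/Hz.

Sensitivity = −174 + 10 log₁₀(B) + NF + SNR_min
= −174 + 75.72 + 6.40 + 19.0
= −72.88 dBm → −72.9 dBm

−72.9 dBm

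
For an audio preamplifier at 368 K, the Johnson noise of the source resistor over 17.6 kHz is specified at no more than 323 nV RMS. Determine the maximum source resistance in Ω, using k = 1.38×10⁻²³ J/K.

292 Ω

Johnson–Nyquist: V_n = √(4kTRB) ⇒ R = V_n² / (4kTB)
4kTB = 4 × 1.38×10⁻²³ × 368 × 1.76×10⁴ = 3.58×10⁻¹⁶
R = (3.23×10⁻⁷)² / 3.58×10⁻¹⁶ = 2.92×10² Ω = 292 Ω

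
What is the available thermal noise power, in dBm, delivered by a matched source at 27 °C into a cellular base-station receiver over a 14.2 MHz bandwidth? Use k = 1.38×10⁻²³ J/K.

T = 27 °C + 273.15 = 300.15 K
P_n = kTB = 1.38×10⁻²³ × 300.15 × 1.42×10⁷ = 5.88×10⁻¹⁴ W
In dBm: 10 log₁₀(5.88×10⁻¹⁴ / 10⁻³) = −102.3 dBm

−102.3 dBm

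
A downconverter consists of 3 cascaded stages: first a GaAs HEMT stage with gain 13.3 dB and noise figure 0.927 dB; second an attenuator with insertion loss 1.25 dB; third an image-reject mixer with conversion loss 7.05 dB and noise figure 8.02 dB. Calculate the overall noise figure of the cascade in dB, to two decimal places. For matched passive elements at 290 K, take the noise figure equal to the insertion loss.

Convert to linear (a loss of L dB is a gain of −L dB): F_i = 10^(NF_i/10), G_i = 10^(G_i,dB/10)
  Stage 1: F_1 = 10^(0.927/10) = 1.238, G_1 = 10^(13.3/10) = 21.38
  Stage 2: F_2 = 10^(1.25/10) = 1.334, G_2 = 10^(−1.25/10) = 0.7499
  Stage 3: F_3 = 10^(8.02/10) = 6.339, G_3 = 10^(−7.05/10) = 0.1972
Friis cascade:
  F = 1.238 + (1.334 − 1)/21.38 + (6.339 − 1)/16.03 = 1.587
NF = 10 log₁₀(1.587) = 2.00 dB

2.00 dB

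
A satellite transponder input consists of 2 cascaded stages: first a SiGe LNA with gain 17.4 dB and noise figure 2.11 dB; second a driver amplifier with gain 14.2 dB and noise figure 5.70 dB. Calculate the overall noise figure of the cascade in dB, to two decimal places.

Convert to linear (a loss of L dB is a gain of −L dB): F_i = 10^(NF_i/10), G_i = 10^(G_i,dB/10)
  Stage 1: F_1 = 10^(2.11/10) = 1.626, G_1 = 10^(17.4/10) = 54.95
  Stage 2: F_2 = 10^(5.70/10) = 3.715, G_2 = 10^(14.2/10) = 26.30
Friis cascade:
  F = 1.626 + (3.715 − 1)/54.95 = 1.675
NF = 10 log₁₀(1.675) = 2.24 dB

2.24 dB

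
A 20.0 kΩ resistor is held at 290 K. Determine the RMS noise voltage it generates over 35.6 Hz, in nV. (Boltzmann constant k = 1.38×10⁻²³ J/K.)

V_n = √(4kTRB)
4kTRB = 4 × 1.38×10⁻²³ × 290 × 2.00×10⁴ × 3.56×10¹ = 1.14×10⁻¹⁴ V²
V_n = √(1.14×10⁻¹⁴) = 1.07×10⁻⁷ V = 107 nV

107 nV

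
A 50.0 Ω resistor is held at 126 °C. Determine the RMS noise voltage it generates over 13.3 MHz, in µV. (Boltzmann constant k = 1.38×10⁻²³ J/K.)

3.83 µV

T = 126 °C + 273.15 = 399.15 K
V_n = √(4kTRB)
4kTRB = 4 × 1.38×10⁻²³ × 399.15 × 5.00×10¹ × 1.33×10⁷ = 1.47×10⁻¹¹ V²
V_n = √(1.47×10⁻¹¹) = 3.83×10⁻⁶ V = 3.83 µV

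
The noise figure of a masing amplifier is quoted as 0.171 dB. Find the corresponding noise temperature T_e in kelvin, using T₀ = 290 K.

11.6 K

F = 10^(0.171/10) = 1.04016
T_e = (F − 1)·T₀ = (1.04016 − 1) × 290 = 11.6 K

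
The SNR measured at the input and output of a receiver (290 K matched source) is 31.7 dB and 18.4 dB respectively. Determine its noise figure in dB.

13.3 dB

NF (dB) = SNR_in(dB) − SNR_out(dB) when the source is at T₀
NF = 31.7 − 18.4 = 13.3 dB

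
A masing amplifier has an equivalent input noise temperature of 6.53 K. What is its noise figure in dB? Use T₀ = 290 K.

F = 1 + T_e/T₀ = 1 + 6.53/290 = 1.02252
NF = 10 log₁₀(1.02252) = 0.097 dB

0.097 dB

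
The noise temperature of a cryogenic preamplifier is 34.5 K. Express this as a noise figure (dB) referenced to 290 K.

F = 1 + T_e/T₀ = 1 + 34.5/290 = 1.11897
NF = 10 log₁₀(1.11897) = 0.488 dB

0.488 dB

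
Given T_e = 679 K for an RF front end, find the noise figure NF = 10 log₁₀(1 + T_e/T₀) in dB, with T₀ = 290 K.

5.24 dB

F = 1 + T_e/T₀ = 1 + 679/290 = 3.34138
NF = 10 log₁₀(3.34138) = 5.24 dB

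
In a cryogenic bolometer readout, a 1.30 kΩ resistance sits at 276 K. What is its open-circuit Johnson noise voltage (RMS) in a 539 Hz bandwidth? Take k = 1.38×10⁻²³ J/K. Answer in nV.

V_n = √(4kTRB)
4kTRB = 4 × 1.38×10⁻²³ × 276 × 1.30×10³ × 5.39×10² = 1.07×10⁻¹⁴ V²
V_n = √(1.07×10⁻¹⁴) = 1.03×10⁻⁷ V = 103 nV

103 nV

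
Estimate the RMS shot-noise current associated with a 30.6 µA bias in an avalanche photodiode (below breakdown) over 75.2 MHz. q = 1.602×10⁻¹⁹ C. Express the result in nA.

I_n = √(2qI·B)
2qI·B = 2 × 1.602×10⁻¹⁹ × 3.06×10⁻⁵ × 7.52×10⁷ = 7.37×10⁻¹⁶ A²
I_n = √(7.37×10⁻¹⁶) = 2.72×10⁻⁸ A = 27.2 nA

27.2 nA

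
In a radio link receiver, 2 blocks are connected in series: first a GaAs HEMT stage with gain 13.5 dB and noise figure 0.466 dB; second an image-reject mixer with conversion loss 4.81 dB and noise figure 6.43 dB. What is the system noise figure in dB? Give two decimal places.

Convert to linear (a loss of L dB is a gain of −L dB): F_i = 10^(NF_i/10), G_i = 10^(G_i,dB/10)
  Stage 1: F_1 = 10^(0.466/10) = 1.113, G_1 = 10^(13.5/10) = 22.39
  Stage 2: F_2 = 10^(6.43/10) = 4.395, G_2 = 10^(−4.81/10) = 0.3304
Friis cascade:
  F = 1.113 + (4.395 − 1)/22.39 = 1.265
NF = 10 log₁₀(1.265) = 1.02 dB

1.02 dB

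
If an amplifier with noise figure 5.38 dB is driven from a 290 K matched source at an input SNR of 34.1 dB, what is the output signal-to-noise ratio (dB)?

By definition F = SNR_in/SNR_out, so in dB: SNR_out = SNR_in − NF
SNR_out = 34.1 − 5.38 = 28.72 dB

28.72 dB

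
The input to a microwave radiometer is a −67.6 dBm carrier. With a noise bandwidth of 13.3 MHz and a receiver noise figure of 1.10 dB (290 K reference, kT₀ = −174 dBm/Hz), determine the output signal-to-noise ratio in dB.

Noise floor: N = −174 + 10 log₁₀(B) + NF
10 log₁₀(1.33×10⁷) = 71.24 dB
N = −174 + 71.24 + 1.10 = −101.66 dBm
SNR = P_sig − N = −67.6 − (−101.66) = 34.06 dB → 34.1 dB

34.1 dB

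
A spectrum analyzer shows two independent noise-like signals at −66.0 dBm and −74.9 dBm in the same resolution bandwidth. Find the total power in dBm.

−65.5 dBm

Convert to linear, add, convert back:
P₁ = 2.51×10⁻¹⁰ W, P₂ = 3.24×10⁻¹¹ W
P_tot = 2.84×10⁻¹⁰ W → 10 log₁₀(P_tot / 10⁻³) = −65.5 dBm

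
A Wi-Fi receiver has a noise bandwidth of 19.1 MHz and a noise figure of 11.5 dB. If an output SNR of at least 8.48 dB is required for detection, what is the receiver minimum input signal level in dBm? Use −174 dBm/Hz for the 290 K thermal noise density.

−81.2 dBm

Sensitivity = −174 + 10 log₁₀(B) + NF + SNR_min
= −174 + 72.81 + 11.5 + 8.48
= −81.21 dBm → −81.2 dBm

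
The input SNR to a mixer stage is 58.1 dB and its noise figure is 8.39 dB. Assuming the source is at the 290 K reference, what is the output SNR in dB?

49.71 dB

By definition F = SNR_in/SNR_out, so in dB: SNR_out = SNR_in − NF
SNR_out = 58.1 − 8.39 = 49.71 dB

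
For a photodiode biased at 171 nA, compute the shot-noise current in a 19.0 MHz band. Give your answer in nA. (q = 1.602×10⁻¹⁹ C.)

1.02 nA

I_n = √(2qI·B)
2qI·B = 2 × 1.602×10⁻¹⁹ × 1.71×10⁻⁷ × 1.90×10⁷ = 1.04×10⁻¹⁸ A²
I_n = √(1.04×10⁻¹⁸) = 1.02×10⁻⁹ A = 1.02 nA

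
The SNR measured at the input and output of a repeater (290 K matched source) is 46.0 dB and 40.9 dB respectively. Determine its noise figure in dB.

5.1 dB

NF (dB) = SNR_in(dB) − SNR_out(dB) when the source is at T₀
NF = 46.0 − 40.9 = 5.1 dB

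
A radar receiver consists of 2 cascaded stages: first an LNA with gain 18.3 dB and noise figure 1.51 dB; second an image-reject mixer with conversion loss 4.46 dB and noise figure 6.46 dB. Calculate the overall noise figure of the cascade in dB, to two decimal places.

1.66 dB

Convert to linear (a loss of L dB is a gain of −L dB): F_i = 10^(NF_i/10), G_i = 10^(G_i,dB/10)
  Stage 1: F_1 = 10^(1.51/10) = 1.416, G_1 = 10^(18.3/10) = 67.61
  Stage 2: F_2 = 10^(6.46/10) = 4.426, G_2 = 10^(−4.46/10) = 0.3581
Friis cascade:
  F = 1.416 + (4.426 − 1)/67.61 = 1.466
NF = 10 log₁₀(1.466) = 1.66 dB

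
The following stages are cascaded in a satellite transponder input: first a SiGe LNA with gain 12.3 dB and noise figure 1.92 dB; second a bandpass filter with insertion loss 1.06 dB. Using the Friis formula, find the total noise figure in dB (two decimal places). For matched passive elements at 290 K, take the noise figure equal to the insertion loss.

Convert to linear (a loss of L dB is a gain of −L dB): F_i = 10^(NF_i/10), G_i = 10^(G_i,dB/10)
  Stage 1: F_1 = 10^(1.92/10) = 1.556, G_1 = 10^(12.3/10) = 16.98
  Stage 2: F_2 = 10^(1.06/10) = 1.276, G_2 = 10^(−1.06/10) = 0.7834
Friis cascade:
  F = 1.556 + (1.276 − 1)/16.98 = 1.572
NF = 10 log₁₀(1.572) = 1.97 dB

1.97 dB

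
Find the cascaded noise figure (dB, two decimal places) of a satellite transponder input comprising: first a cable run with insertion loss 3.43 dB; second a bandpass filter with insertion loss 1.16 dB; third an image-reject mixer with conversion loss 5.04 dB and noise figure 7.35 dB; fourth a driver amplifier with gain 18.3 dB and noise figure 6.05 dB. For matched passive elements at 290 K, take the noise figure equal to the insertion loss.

16.38 dB

Convert to linear (a loss of L dB is a gain of −L dB): F_i = 10^(NF_i/10), G_i = 10^(G_i,dB/10)
  Stage 1: F_1 = 10^(3.43/10) = 2.203, G_1 = 10^(−3.43/10) = 0.4539
  Stage 2: F_2 = 10^(1.16/10) = 1.306, G_2 = 10^(−1.16/10) = 0.7656
  Stage 3: F_3 = 10^(7.35/10) = 5.433, G_3 = 10^(−5.04/10) = 0.3133
  Stage 4: F_4 = 10^(6.05/10) = 4.027, G_4 = 10^(18.3/10) = 67.61
Friis cascade:
  F = 2.203 + (1.306 − 1)/0.4539 + (5.433 − 1)/0.3475 + (4.027 − 1)/0.1089 = 43.43
NF = 10 log₁₀(43.43) = 16.38 dB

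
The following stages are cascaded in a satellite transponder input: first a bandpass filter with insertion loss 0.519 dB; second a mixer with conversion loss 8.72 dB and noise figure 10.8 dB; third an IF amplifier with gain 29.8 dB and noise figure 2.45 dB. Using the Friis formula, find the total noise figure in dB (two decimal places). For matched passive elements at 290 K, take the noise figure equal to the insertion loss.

12.99 dB

Convert to linear (a loss of L dB is a gain of −L dB): F_i = 10^(NF_i/10), G_i = 10^(G_i,dB/10)
  Stage 1: F_1 = 10^(0.519/10) = 1.127, G_1 = 10^(−0.519/10) = 0.8874
  Stage 2: F_2 = 10^(10.8/10) = 12.02, G_2 = 10^(−8.72/10) = 0.1343
  Stage 3: F_3 = 10^(2.45/10) = 1.758, G_3 = 10^(29.8/10) = 955.0
Friis cascade:
  F = 1.127 + (12.02 − 1)/0.8874 + (1.758 − 1)/0.1192 = 19.91
NF = 10 log₁₀(19.91) = 12.99 dB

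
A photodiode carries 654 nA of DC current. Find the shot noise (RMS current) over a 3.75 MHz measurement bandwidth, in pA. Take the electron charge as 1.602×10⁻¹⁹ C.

886 pA

I_n = √(2qI·B)
2qI·B = 2 × 1.602×10⁻¹⁹ × 6.54×10⁻⁷ × 3.75×10⁶ = 7.86×10⁻¹⁹ A²
I_n = √(7.86×10⁻¹⁹) = 8.86×10⁻¹⁰ A = 886 pA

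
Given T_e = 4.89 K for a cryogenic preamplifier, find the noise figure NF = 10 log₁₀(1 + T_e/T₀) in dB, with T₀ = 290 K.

0.073 dB

F = 1 + T_e/T₀ = 1 + 4.89/290 = 1.01686
NF = 10 log₁₀(1.01686) = 0.073 dB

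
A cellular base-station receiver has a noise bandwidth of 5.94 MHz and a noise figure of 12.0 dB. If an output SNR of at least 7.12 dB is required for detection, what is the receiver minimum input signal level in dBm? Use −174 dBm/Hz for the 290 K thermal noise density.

Sensitivity = −174 + 10 log₁₀(B) + NF + SNR_min
= −174 + 67.74 + 12.0 + 7.12
= −87.14 dBm → −87.1 dBm

−87.1 dBm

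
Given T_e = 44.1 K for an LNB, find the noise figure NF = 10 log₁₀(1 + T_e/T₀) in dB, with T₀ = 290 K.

0.615 dB

F = 1 + T_e/T₀ = 1 + 44.1/290 = 1.15207
NF = 10 log₁₀(1.15207) = 0.615 dB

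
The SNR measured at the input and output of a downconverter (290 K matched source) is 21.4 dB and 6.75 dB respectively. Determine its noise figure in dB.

NF (dB) = SNR_in(dB) − SNR_out(dB) when the source is at T₀
NF = 21.4 − 6.75 = 14.65 dB

14.65 dB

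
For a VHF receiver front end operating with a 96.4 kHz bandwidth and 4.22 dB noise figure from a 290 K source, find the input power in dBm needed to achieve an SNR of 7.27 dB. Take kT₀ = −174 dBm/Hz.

−112.7 dBm

Sensitivity = −174 + 10 log₁₀(B) + NF + SNR_min
= −174 + 49.84 + 4.22 + 7.27
= −112.67 dBm → −112.7 dBm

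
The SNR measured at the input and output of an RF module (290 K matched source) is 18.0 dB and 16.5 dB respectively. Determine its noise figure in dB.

NF (dB) = SNR_in(dB) − SNR_out(dB) when the source is at T₀
NF = 18.0 − 16.5 = 1.5 dB

1.5 dB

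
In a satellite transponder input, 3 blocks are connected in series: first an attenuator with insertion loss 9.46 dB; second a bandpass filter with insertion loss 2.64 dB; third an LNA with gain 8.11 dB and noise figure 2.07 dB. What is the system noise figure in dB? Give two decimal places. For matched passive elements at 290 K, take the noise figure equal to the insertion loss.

Convert to linear (a loss of L dB is a gain of −L dB): F_i = 10^(NF_i/10), G_i = 10^(G_i,dB/10)
  Stage 1: F_1 = 10^(9.46/10) = 8.831, G_1 = 10^(−9.46/10) = 0.1132
  Stage 2: F_2 = 10^(2.64/10) = 1.837, G_2 = 10^(−2.64/10) = 0.5445
  Stage 3: F_3 = 10^(2.07/10) = 1.611, G_3 = 10^(8.11/10) = 6.471
Friis cascade:
  F = 8.831 + (1.837 − 1)/0.1132 + (1.611 − 1)/0.06166 = 26.12
NF = 10 log₁₀(26.12) = 14.17 dB

14.17 dB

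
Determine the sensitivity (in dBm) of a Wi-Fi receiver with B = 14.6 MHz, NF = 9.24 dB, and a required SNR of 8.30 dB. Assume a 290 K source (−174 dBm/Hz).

−84.8 dBm

Sensitivity = −174 + 10 log₁₀(B) + NF + SNR_min
= −174 + 71.64 + 9.24 + 8.30
= −84.82 dBm → −84.8 dBm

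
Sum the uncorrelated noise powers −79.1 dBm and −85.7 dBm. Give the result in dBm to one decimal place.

Convert to linear, add, convert back:
P₁ = 1.23×10⁻¹¹ W, P₂ = 2.69×10⁻¹² W
P_tot = 1.50×10⁻¹¹ W → 10 log₁₀(P_tot / 10⁻³) = −78.2 dBm

−78.2 dBm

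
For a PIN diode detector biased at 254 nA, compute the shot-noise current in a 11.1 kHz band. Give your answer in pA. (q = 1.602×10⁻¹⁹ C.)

30.1 pA

I_n = √(2qI·B)
2qI·B = 2 × 1.602×10⁻¹⁹ × 2.54×10⁻⁷ × 1.11×10⁴ = 9.03×10⁻²² A²
I_n = √(9.03×10⁻²²) = 3.01×10⁻¹¹ A = 30.1 pA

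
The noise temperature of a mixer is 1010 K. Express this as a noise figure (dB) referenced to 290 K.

F = 1 + T_e/T₀ = 1 + 1010/290 = 4.48276
NF = 10 log₁₀(4.48276) = 6.52 dB

6.52 dB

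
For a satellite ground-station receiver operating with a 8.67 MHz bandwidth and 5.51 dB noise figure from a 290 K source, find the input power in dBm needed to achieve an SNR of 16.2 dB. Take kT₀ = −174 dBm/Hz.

Sensitivity = −174 + 10 log₁₀(B) + NF + SNR_min
= −174 + 69.38 + 5.51 + 16.2
= −82.91 dBm → −82.9 dBm

−82.9 dBm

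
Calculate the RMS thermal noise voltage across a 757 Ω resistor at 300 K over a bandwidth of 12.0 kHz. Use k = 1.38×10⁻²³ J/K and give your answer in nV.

388 nV

V_n = √(4kTRB)
4kTRB = 4 × 1.38×10⁻²³ × 300 × 7.57×10² × 1.20×10⁴ = 1.50×10⁻¹³ V²
V_n = √(1.50×10⁻¹³) = 3.88×10⁻⁷ V = 388 nV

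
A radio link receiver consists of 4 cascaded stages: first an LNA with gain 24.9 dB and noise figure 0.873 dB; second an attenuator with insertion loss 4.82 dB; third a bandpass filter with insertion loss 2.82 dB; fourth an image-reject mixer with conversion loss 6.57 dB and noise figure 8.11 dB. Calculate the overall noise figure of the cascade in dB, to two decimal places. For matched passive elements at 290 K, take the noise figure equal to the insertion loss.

1.27 dB

Convert to linear (a loss of L dB is a gain of −L dB): F_i = 10^(NF_i/10), G_i = 10^(G_i,dB/10)
  Stage 1: F_1 = 10^(0.873/10) = 1.223, G_1 = 10^(24.9/10) = 309.0
  Stage 2: F_2 = 10^(4.82/10) = 3.034, G_2 = 10^(−4.82/10) = 0.3296
  Stage 3: F_3 = 10^(2.82/10) = 1.914, G_3 = 10^(−2.82/10) = 0.5224
  Stage 4: F_4 = 10^(8.11/10) = 6.471, G_4 = 10^(−6.57/10) = 0.2203
Friis cascade:
  F = 1.223 + (3.034 − 1)/309.0 + (1.914 − 1)/101.9 + (6.471 − 1)/53.21 = 1.341
NF = 10 log₁₀(1.341) = 1.27 dB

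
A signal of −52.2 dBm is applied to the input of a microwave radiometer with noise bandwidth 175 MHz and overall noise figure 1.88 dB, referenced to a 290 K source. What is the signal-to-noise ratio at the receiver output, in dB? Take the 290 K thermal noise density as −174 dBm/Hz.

Noise floor: N = −174 + 10 log₁₀(B) + NF
10 log₁₀(1.75×10⁸) = 82.43 dB
N = −174 + 82.43 + 1.88 = −89.69 dBm
SNR = P_sig − N = −52.2 − (−89.69) = 37.49 dB → 37.5 dB

37.5 dB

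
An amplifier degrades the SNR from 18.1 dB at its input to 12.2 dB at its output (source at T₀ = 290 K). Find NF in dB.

NF (dB) = SNR_in(dB) − SNR_out(dB) when the source is at T₀
NF = 18.1 − 12.2 = 5.9 dB

5.9 dB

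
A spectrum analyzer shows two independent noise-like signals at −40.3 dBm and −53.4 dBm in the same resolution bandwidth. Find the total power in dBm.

Convert to linear, add, convert back:
P₁ = 9.33×10⁻⁸ W, P₂ = 4.57×10⁻⁹ W
P_tot = 9.79×10⁻⁸ W → 10 log₁₀(P_tot / 10⁻³) = −40.1 dBm

−40.1 dBm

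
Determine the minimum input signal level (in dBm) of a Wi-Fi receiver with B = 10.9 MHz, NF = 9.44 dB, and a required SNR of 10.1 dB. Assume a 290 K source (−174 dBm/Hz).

−84.1 dBm

Sensitivity = −174 + 10 log₁₀(B) + NF + SNR_min
= −174 + 70.37 + 9.44 + 10.1
= −84.09 dBm → −84.1 dBm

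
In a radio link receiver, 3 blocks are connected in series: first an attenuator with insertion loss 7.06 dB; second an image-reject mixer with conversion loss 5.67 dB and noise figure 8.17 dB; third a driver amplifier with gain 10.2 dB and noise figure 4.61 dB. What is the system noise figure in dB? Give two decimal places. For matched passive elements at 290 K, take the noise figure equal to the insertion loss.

18.38 dB

Convert to linear (a loss of L dB is a gain of −L dB): F_i = 10^(NF_i/10), G_i = 10^(G_i,dB/10)
  Stage 1: F_1 = 10^(7.06/10) = 5.082, G_1 = 10^(−7.06/10) = 0.1968
  Stage 2: F_2 = 10^(8.17/10) = 6.561, G_2 = 10^(−5.67/10) = 0.2710
  Stage 3: F_3 = 10^(4.61/10) = 2.891, G_3 = 10^(10.2/10) = 10.47
Friis cascade:
  F = 5.082 + (6.561 − 1)/0.1968 + (2.891 − 1)/0.05333 = 68.79
NF = 10 log₁₀(68.79) = 18.38 dB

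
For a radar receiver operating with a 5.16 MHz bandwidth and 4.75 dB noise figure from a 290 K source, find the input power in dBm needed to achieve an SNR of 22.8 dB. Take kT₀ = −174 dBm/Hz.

Sensitivity = −174 + 10 log₁₀(B) + NF + SNR_min
= −174 + 67.13 + 4.75 + 22.8
= −79.32 dBm → −79.3 dBm

−79.3 dBm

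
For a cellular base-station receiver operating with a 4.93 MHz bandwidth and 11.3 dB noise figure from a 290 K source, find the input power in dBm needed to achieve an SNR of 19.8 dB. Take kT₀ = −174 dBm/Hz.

−76.0 dBm

Sensitivity = −174 + 10 log₁₀(B) + NF + SNR_min
= −174 + 66.93 + 11.3 + 19.8
= −75.97 dBm → −76.0 dBm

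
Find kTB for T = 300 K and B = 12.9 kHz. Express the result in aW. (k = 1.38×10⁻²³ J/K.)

P_n = kTB = 1.38×10⁻²³ × 300 × 1.29×10⁴ = 5.34×10⁻¹⁷ W = 53.4 aW

53.4 aW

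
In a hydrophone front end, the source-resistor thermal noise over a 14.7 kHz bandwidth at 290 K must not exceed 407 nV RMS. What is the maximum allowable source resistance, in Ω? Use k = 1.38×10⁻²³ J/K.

Johnson–Nyquist: V_n = √(4kTRB) ⇒ R = V_n² / (4kTB)
4kTB = 4 × 1.38×10⁻²³ × 290 × 1.47×10⁴ = 2.35×10⁻¹⁶
R = (4.07×10⁻⁷)² / 2.35×10⁻¹⁶ = 7.04×10² Ω = 704 Ω

704 Ω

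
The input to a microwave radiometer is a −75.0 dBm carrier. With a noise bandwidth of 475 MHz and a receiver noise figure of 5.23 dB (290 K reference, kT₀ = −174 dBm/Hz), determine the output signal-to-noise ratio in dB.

7.0 dB

Noise floor: N = −174 + 10 log₁₀(B) + NF
10 log₁₀(4.75×10⁸) = 86.77 dB
N = −174 + 86.77 + 5.23 = −82.00 dBm
SNR = P_sig − N = −75.0 − (−82.00) = 7.00 dB → 7.0 dB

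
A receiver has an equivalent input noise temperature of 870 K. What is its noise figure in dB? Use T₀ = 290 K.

F = 1 + T_e/T₀ = 1 + 870/290 = 4
NF = 10 log₁₀(4) = 6.02 dB

6.02 dB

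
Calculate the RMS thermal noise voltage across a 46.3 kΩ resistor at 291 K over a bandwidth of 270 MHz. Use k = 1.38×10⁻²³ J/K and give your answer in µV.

V_n = √(4kTRB)
4kTRB = 4 × 1.38×10⁻²³ × 291 × 4.63×10⁴ × 2.70×10⁸ = 2.01×10⁻⁷ V²
V_n = √(2.01×10⁻⁷) = 4.48×10⁻⁴ V = 448 µV

448 µV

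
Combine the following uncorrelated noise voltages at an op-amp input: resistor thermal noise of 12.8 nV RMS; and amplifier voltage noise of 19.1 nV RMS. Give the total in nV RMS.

Uncorrelated sources add in power (mean-square): V_tot = √(ΣV_i²)
V_tot = √[(1.28×10⁻⁸)² + (1.91×10⁻⁸)²] = 2.30×10⁻⁸ V = 23.0 nV

23.0 nV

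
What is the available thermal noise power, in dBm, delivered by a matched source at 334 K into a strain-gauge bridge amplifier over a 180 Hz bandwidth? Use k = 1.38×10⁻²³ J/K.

P_n = kTB = 1.38×10⁻²³ × 334 × 1.80×10² = 8.30×10⁻¹⁹ W
In dBm: 10 log₁₀(8.30×10⁻¹⁹ / 10⁻³) = −150.8 dBm

−150.8 dBm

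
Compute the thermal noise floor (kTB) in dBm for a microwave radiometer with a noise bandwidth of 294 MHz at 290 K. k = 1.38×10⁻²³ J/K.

−89.3 dBm

P_n = kTB = 1.38×10⁻²³ × 290 × 2.94×10⁸ = 1.18×10⁻¹² W
In dBm: 10 log₁₀(1.18×10⁻¹² / 10⁻³) = −89.3 dBm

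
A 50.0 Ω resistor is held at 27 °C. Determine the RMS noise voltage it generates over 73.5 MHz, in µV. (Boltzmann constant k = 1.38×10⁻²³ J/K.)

7.80 µV

T = 27 °C + 273.15 = 300.15 K
V_n = √(4kTRB)
4kTRB = 4 × 1.38×10⁻²³ × 300.15 × 5.00×10¹ × 7.35×10⁷ = 6.09×10⁻¹¹ V²
V_n = √(6.09×10⁻¹¹) = 7.80×10⁻⁶ V = 7.80 µV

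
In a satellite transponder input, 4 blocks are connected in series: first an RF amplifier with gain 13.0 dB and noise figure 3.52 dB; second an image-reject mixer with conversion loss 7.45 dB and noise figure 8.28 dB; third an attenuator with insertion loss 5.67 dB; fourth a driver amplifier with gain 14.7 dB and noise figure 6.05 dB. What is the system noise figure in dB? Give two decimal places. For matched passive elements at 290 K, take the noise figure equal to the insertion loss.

8.06 dB

Convert to linear (a loss of L dB is a gain of −L dB): F_i = 10^(NF_i/10), G_i = 10^(G_i,dB/10)
  Stage 1: F_1 = 10^(3.52/10) = 2.249, G_1 = 10^(13.0/10) = 19.95
  Stage 2: F_2 = 10^(8.28/10) = 6.730, G_2 = 10^(−7.45/10) = 0.1799
  Stage 3: F_3 = 10^(5.67/10) = 3.690, G_3 = 10^(−5.67/10) = 0.2710
  Stage 4: F_4 = 10^(6.05/10) = 4.027, G_4 = 10^(14.7/10) = 29.51
Friis cascade:
  F = 2.249 + (6.730 − 1)/19.95 + (3.690 − 1)/3.589 + (4.027 − 1)/0.9727 = 6.398
NF = 10 log₁₀(6.398) = 8.06 dB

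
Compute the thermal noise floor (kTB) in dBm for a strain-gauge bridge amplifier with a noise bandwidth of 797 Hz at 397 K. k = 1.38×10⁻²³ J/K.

−143.6 dBm

P_n = kTB = 1.38×10⁻²³ × 397 × 7.97×10² = 4.37×10⁻¹⁸ W
In dBm: 10 log₁₀(4.37×10⁻¹⁸ / 10⁻³) = −143.6 dBm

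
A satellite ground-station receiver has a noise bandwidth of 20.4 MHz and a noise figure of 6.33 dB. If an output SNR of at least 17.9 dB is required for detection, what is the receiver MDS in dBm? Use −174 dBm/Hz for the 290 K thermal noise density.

−76.7 dBm

Sensitivity = −174 + 10 log₁₀(B) + NF + SNR_min
= −174 + 73.1 + 6.33 + 17.9
= −76.67 dBm → −76.7 dBm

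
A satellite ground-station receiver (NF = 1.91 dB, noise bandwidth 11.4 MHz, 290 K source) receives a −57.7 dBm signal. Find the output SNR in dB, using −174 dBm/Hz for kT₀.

Noise floor: N = −174 + 10 log₁₀(B) + NF
10 log₁₀(1.14×10⁷) = 70.57 dB
N = −174 + 70.57 + 1.91 = −101.52 dBm
SNR = P_sig − N = −57.7 − (−101.52) = 43.82 dB → 43.8 dB

43.8 dB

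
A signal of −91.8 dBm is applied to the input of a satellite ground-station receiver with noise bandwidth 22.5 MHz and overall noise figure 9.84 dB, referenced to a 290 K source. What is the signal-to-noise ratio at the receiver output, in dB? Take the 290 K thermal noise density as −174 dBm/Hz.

−1.2 dB

Noise floor: N = −174 + 10 log₁₀(B) + NF
10 log₁₀(2.25×10⁷) = 73.52 dB
N = −174 + 73.52 + 9.84 = −90.64 dBm
SNR = P_sig − N = −91.8 − (−90.64) = −1.16 dB → −1.2 dB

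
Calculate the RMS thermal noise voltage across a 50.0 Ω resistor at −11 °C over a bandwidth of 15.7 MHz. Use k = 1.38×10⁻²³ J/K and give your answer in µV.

3.37 µV

T = −11 °C + 273.15 = 262.15 K
V_n = √(4kTRB)
4kTRB = 4 × 1.38×10⁻²³ × 262.15 × 5.00×10¹ × 1.57×10⁷ = 1.14×10⁻¹¹ V²
V_n = √(1.14×10⁻¹¹) = 3.37×10⁻⁶ V = 3.37 µV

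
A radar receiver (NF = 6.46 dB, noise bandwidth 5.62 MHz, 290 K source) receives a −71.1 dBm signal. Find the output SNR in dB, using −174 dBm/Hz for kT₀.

28.9 dB

Noise floor: N = −174 + 10 log₁₀(B) + NF
10 log₁₀(5.62×10⁶) = 67.5 dB
N = −174 + 67.5 + 6.46 = −100.04 dBm
SNR = P_sig − N = −71.1 − (−100.04) = 28.94 dB → 28.9 dB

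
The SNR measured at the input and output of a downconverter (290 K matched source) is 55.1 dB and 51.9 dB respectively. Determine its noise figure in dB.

3.2 dB

NF (dB) = SNR_in(dB) − SNR_out(dB) when the source is at T₀
NF = 55.1 − 51.9 = 3.2 dB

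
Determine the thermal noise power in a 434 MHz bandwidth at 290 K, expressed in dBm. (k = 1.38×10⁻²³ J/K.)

−87.6 dBm

P_n = kTB = 1.38×10⁻²³ × 290 × 4.34×10⁸ = 1.74×10⁻¹² W
In dBm: 10 log₁₀(1.74×10⁻¹² / 10⁻³) = −87.6 dBm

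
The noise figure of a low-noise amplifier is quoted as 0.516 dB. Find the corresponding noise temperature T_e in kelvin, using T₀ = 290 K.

F = 10^(0.516/10) = 1.12616
T_e = (F − 1)·T₀ = (1.12616 − 1) × 290 = 36.6 K

36.6 K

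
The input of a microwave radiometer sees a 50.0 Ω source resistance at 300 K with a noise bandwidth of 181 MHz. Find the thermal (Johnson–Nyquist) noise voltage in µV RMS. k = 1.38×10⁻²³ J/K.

12.2 µV

V_n = √(4kTRB)
4kTRB = 4 × 1.38×10⁻²³ × 300 × 5.00×10¹ × 1.81×10⁸ = 1.50×10⁻¹⁰ V²
V_n = √(1.50×10⁻¹⁰) = 1.22×10⁻⁵ V = 12.2 µV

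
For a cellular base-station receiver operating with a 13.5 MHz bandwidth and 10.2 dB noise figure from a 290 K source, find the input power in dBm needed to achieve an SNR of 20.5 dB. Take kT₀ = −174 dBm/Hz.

Sensitivity = −174 + 10 log₁₀(B) + NF + SNR_min
= −174 + 71.3 + 10.2 + 20.5
= −72.0 dBm → −72.0 dBm

−72.0 dBm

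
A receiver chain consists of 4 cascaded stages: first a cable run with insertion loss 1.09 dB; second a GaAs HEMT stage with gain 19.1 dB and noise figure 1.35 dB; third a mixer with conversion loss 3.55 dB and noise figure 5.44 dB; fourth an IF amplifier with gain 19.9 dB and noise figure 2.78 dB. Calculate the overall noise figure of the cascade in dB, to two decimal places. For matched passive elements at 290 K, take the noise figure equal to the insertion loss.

2.61 dB

Convert to linear (a loss of L dB is a gain of −L dB): F_i = 10^(NF_i/10), G_i = 10^(G_i,dB/10)
  Stage 1: F_1 = 10^(1.09/10) = 1.285, G_1 = 10^(−1.09/10) = 0.7780
  Stage 2: F_2 = 10^(1.35/10) = 1.365, G_2 = 10^(19.1/10) = 81.28
  Stage 3: F_3 = 10^(5.44/10) = 3.499, G_3 = 10^(−3.55/10) = 0.4416
  Stage 4: F_4 = 10^(2.78/10) = 1.897, G_4 = 10^(19.9/10) = 97.72
Friis cascade:
  F = 1.285 + (1.365 − 1)/0.7780 + (3.499 − 1)/63.24 + (1.897 − 1)/27.93 = 1.826
NF = 10 log₁₀(1.826) = 2.61 dB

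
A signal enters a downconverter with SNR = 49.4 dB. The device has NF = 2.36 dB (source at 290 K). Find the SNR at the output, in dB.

47.04 dB

By definition F = SNR_in/SNR_out, so in dB: SNR_out = SNR_in − NF
SNR_out = 49.4 − 2.36 = 47.04 dB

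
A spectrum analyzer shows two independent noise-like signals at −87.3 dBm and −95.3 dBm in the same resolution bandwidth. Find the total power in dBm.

Convert to linear, add, convert back:
P₁ = 1.86×10⁻¹² W, P₂ = 2.95×10⁻¹³ W
P_tot = 2.16×10⁻¹² W → 10 log₁₀(P_tot / 10⁻³) = −86.7 dBm

−86.7 dBm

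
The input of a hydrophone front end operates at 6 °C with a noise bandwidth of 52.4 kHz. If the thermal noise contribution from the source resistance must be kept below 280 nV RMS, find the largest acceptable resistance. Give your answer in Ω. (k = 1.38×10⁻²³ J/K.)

T = 6 °C + 273.15 = 279.15 K
Johnson–Nyquist: V_n = √(4kTRB) ⇒ R = V_n² / (4kTB)
4kTB = 4 × 1.38×10⁻²³ × 279.15 × 5.24×10⁴ = 8.07×10⁻¹⁶
R = (2.80×10⁻⁷)² / 8.07×10⁻¹⁶ = 9.71×10¹ Ω = 97.1 Ω

97.1 Ω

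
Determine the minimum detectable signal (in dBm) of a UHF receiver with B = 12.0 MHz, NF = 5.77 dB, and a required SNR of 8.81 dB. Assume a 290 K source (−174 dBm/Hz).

Sensitivity = −174 + 10 log₁₀(B) + NF + SNR_min
= −174 + 70.79 + 5.77 + 8.81
= −88.63 dBm → −88.6 dBm

−88.6 dBm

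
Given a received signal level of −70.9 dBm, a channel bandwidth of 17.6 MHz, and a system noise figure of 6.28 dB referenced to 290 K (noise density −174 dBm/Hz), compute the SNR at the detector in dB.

24.4 dB

Noise floor: N = −174 + 10 log₁₀(B) + NF
10 log₁₀(1.76×10⁷) = 72.46 dB
N = −174 + 72.46 + 6.28 = −95.26 dBm
SNR = P_sig − N = −70.9 − (−95.26) = 24.36 dB → 24.4 dB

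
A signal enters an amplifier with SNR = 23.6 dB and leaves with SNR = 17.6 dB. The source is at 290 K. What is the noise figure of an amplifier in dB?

6.0 dB

NF (dB) = SNR_in(dB) − SNR_out(dB) when the source is at T₀
NF = 23.6 − 17.6 = 6.0 dB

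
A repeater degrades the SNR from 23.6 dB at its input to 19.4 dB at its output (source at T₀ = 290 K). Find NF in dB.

4.2 dB

NF (dB) = SNR_in(dB) − SNR_out(dB) when the source is at T₀
NF = 23.6 − 19.4 = 4.2 dB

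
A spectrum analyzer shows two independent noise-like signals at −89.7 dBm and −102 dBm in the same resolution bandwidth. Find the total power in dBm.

Convert to linear, add, convert back:
P₁ = 1.07×10⁻¹² W, P₂ = 6.31×10⁻¹⁴ W
P_tot = 1.13×10⁻¹² W → 10 log₁₀(P_tot / 10⁻³) = −89.5 dBm

−89.5 dBm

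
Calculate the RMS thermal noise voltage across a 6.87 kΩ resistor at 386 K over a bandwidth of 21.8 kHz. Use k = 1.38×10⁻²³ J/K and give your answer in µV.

1.79 µV

V_n = √(4kTRB)
4kTRB = 4 × 1.38×10⁻²³ × 386 × 6.87×10³ × 2.18×10⁴ = 3.19×10⁻¹² V²
V_n = √(3.19×10⁻¹²) = 1.79×10⁻⁶ V = 1.79 µV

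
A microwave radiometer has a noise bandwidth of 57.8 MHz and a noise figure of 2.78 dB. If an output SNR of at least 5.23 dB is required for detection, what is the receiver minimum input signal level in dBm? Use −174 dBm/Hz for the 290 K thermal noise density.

Sensitivity = −174 + 10 log₁₀(B) + NF + SNR_min
= −174 + 77.62 + 2.78 + 5.23
= −88.37 dBm → −88.4 dBm

−88.4 dBm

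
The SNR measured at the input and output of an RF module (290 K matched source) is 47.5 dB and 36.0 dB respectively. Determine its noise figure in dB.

11.5 dB

NF (dB) = SNR_in(dB) − SNR_out(dB) when the source is at T₀
NF = 47.5 − 36.0 = 11.5 dB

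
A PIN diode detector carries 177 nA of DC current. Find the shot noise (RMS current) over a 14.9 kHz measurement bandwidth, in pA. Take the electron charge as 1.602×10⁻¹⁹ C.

29.1 pA

I_n = √(2qI·B)
2qI·B = 2 × 1.602×10⁻¹⁹ × 1.77×10⁻⁷ × 1.49×10⁴ = 8.45×10⁻²² A²
I_n = √(8.45×10⁻²²) = 2.91×10⁻¹¹ A = 29.1 pA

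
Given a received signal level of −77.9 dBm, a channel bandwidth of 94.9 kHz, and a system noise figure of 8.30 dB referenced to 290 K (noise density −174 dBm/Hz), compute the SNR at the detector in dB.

Noise floor: N = −174 + 10 log₁₀(B) + NF
10 log₁₀(9.49×10⁴) = 49.77 dB
N = −174 + 49.77 + 8.30 = −115.93 dBm
SNR = P_sig − N = −77.9 − (−115.93) = 38.03 dB → 38.0 dB

38.0 dB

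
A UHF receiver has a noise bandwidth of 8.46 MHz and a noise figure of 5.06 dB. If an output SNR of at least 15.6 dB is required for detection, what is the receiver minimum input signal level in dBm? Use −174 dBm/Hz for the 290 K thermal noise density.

Sensitivity = −174 + 10 log₁₀(B) + NF + SNR_min
= −174 + 69.27 + 5.06 + 15.6
= −84.07 dBm → −84.1 dBm

−84.1 dBm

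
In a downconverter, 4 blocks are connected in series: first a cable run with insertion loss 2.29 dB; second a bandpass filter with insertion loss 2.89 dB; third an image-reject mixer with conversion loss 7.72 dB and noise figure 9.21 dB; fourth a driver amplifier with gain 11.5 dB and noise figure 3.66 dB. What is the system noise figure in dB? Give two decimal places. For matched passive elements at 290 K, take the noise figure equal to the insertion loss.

17.26 dB

Convert to linear (a loss of L dB is a gain of −L dB): F_i = 10^(NF_i/10), G_i = 10^(G_i,dB/10)
  Stage 1: F_1 = 10^(2.29/10) = 1.694, G_1 = 10^(−2.29/10) = 0.5902
  Stage 2: F_2 = 10^(2.89/10) = 1.945, G_2 = 10^(−2.89/10) = 0.5140
  Stage 3: F_3 = 10^(9.21/10) = 8.337, G_3 = 10^(−7.72/10) = 0.1690
  Stage 4: F_4 = 10^(3.66/10) = 2.323, G_4 = 10^(11.5/10) = 14.13
Friis cascade:
  F = 1.694 + (1.945 − 1)/0.5902 + (8.337 − 1)/0.3034 + (2.323 − 1)/0.05129 = 53.27
NF = 10 log₁₀(53.27) = 17.26 dB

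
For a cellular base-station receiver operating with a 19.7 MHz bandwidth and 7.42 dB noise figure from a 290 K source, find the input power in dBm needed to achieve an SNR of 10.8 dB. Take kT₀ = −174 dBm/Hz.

Sensitivity = −174 + 10 log₁₀(B) + NF + SNR_min
= −174 + 72.94 + 7.42 + 10.8
= −82.84 dBm → −82.8 dBm

−82.8 dBm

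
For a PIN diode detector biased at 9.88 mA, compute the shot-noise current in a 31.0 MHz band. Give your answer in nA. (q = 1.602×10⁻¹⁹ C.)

313 nA

I_n = √(2qI·B)
2qI·B = 2 × 1.602×10⁻¹⁹ × 9.88×10⁻³ × 3.10×10⁷ = 9.81×10⁻¹⁴ A²
I_n = √(9.81×10⁻¹⁴) = 3.13×10⁻⁷ A = 313 nA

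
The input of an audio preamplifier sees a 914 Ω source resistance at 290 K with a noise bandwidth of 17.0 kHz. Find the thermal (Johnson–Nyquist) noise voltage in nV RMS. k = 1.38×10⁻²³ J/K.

499 nV

V_n = √(4kTRB)
4kTRB = 4 × 1.38×10⁻²³ × 290 × 9.14×10² × 1.70×10⁴ = 2.49×10⁻¹³ V²
V_n = √(2.49×10⁻¹³) = 4.99×10⁻⁷ V = 499 nV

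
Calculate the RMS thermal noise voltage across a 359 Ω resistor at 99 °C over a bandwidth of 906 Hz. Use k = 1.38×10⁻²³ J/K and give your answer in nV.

T = 99 °C + 273.15 = 372.15 K
V_n = √(4kTRB)
4kTRB = 4 × 1.38×10⁻²³ × 372.15 × 3.59×10² × 9.06×10² = 6.68×10⁻¹⁵ V²
V_n = √(6.68×10⁻¹⁵) = 8.17×10⁻⁸ V = 81.7 nV

81.7 nV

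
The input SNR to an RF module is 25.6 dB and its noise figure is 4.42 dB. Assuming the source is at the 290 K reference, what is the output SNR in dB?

21.18 dB

By definition F = SNR_in/SNR_out, so in dB: SNR_out = SNR_in − NF
SNR_out = 25.6 − 4.42 = 21.18 dB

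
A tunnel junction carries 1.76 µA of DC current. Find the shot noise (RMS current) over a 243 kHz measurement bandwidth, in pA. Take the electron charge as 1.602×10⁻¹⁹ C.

370 pA

I_n = √(2qI·B)
2qI·B = 2 × 1.602×10⁻¹⁹ × 1.76×10⁻⁶ × 2.43×10⁵ = 1.37×10⁻¹⁹ A²
I_n = √(1.37×10⁻¹⁹) = 3.70×10⁻¹⁰ A = 370 pA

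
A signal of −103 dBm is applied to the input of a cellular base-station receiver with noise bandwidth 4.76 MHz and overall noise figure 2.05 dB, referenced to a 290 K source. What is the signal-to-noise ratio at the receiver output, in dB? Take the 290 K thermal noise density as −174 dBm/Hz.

Noise floor: N = −174 + 10 log₁₀(B) + NF
10 log₁₀(4.76×10⁶) = 66.78 dB
N = −174 + 66.78 + 2.05 = −105.17 dBm
SNR = P_sig − N = −103 − (−105.17) = 2.17 dB → 2.2 dB

2.2 dB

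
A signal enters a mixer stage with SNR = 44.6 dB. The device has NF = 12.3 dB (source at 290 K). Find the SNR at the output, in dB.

32.3 dB

By definition F = SNR_in/SNR_out, so in dB: SNR_out = SNR_in − NF
SNR_out = 44.6 − 12.3 = 32.3 dB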